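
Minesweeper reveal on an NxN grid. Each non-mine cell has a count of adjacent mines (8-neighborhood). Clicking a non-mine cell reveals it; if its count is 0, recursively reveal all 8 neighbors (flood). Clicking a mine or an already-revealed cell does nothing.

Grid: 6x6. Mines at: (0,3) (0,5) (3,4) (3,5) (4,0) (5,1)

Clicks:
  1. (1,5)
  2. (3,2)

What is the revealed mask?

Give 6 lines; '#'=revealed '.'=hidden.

Answer: ###...
####.#
####..
####..
.###..
......

Derivation:
Click 1 (1,5) count=1: revealed 1 new [(1,5)] -> total=1
Click 2 (3,2) count=0: revealed 18 new [(0,0) (0,1) (0,2) (1,0) (1,1) (1,2) (1,3) (2,0) (2,1) (2,2) (2,3) (3,0) (3,1) (3,2) (3,3) (4,1) (4,2) (4,3)] -> total=19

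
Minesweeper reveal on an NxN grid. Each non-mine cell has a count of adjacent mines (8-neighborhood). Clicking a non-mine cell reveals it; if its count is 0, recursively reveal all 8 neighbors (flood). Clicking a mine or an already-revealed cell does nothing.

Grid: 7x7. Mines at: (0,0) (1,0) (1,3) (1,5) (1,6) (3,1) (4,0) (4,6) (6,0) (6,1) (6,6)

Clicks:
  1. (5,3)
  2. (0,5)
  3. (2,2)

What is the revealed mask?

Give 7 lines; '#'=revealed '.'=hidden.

Click 1 (5,3) count=0: revealed 20 new [(2,2) (2,3) (2,4) (2,5) (3,2) (3,3) (3,4) (3,5) (4,2) (4,3) (4,4) (4,5) (5,2) (5,3) (5,4) (5,5) (6,2) (6,3) (6,4) (6,5)] -> total=20
Click 2 (0,5) count=2: revealed 1 new [(0,5)] -> total=21
Click 3 (2,2) count=2: revealed 0 new [(none)] -> total=21

Answer: .....#.
.......
..####.
..####.
..####.
..####.
..####.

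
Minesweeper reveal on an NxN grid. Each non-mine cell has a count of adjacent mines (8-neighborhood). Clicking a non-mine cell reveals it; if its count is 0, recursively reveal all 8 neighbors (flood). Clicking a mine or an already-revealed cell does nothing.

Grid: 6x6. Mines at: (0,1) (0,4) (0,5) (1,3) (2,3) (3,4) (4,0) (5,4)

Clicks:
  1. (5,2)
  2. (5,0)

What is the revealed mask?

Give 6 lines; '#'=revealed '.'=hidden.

Click 1 (5,2) count=0: revealed 9 new [(3,1) (3,2) (3,3) (4,1) (4,2) (4,3) (5,1) (5,2) (5,3)] -> total=9
Click 2 (5,0) count=1: revealed 1 new [(5,0)] -> total=10

Answer: ......
......
......
.###..
.###..
####..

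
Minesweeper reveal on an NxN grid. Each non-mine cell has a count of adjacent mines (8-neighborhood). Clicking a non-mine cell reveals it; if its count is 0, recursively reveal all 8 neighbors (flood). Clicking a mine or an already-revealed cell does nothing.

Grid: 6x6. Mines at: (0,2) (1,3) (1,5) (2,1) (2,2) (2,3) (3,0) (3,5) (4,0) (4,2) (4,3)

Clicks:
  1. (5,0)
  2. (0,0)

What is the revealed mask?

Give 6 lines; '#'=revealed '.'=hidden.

Answer: ##....
##....
......
......
......
#.....

Derivation:
Click 1 (5,0) count=1: revealed 1 new [(5,0)] -> total=1
Click 2 (0,0) count=0: revealed 4 new [(0,0) (0,1) (1,0) (1,1)] -> total=5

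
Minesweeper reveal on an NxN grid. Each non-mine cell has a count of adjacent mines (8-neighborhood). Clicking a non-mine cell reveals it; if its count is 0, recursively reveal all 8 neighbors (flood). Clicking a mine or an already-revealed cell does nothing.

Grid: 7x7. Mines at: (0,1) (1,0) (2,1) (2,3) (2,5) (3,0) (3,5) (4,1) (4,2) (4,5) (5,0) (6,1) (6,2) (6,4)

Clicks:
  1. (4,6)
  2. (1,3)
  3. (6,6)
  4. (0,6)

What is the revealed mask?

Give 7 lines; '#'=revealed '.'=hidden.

Answer: ..#####
..#####
.......
.......
......#
.....##
.....##

Derivation:
Click 1 (4,6) count=2: revealed 1 new [(4,6)] -> total=1
Click 2 (1,3) count=1: revealed 1 new [(1,3)] -> total=2
Click 3 (6,6) count=0: revealed 4 new [(5,5) (5,6) (6,5) (6,6)] -> total=6
Click 4 (0,6) count=0: revealed 9 new [(0,2) (0,3) (0,4) (0,5) (0,6) (1,2) (1,4) (1,5) (1,6)] -> total=15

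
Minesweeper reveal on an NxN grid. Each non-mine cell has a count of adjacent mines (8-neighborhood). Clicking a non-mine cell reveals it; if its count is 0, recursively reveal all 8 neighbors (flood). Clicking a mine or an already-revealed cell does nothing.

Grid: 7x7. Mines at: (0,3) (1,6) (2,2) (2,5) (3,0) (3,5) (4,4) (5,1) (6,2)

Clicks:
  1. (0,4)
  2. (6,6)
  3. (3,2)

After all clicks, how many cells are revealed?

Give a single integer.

Click 1 (0,4) count=1: revealed 1 new [(0,4)] -> total=1
Click 2 (6,6) count=0: revealed 10 new [(4,5) (4,6) (5,3) (5,4) (5,5) (5,6) (6,3) (6,4) (6,5) (6,6)] -> total=11
Click 3 (3,2) count=1: revealed 1 new [(3,2)] -> total=12

Answer: 12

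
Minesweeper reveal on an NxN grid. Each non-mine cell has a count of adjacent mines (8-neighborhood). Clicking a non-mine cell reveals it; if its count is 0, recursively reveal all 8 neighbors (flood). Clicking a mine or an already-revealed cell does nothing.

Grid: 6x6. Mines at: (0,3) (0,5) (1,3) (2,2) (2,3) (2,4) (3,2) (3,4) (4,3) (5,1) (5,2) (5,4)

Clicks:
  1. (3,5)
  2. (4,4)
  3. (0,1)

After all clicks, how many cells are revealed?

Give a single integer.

Answer: 14

Derivation:
Click 1 (3,5) count=2: revealed 1 new [(3,5)] -> total=1
Click 2 (4,4) count=3: revealed 1 new [(4,4)] -> total=2
Click 3 (0,1) count=0: revealed 12 new [(0,0) (0,1) (0,2) (1,0) (1,1) (1,2) (2,0) (2,1) (3,0) (3,1) (4,0) (4,1)] -> total=14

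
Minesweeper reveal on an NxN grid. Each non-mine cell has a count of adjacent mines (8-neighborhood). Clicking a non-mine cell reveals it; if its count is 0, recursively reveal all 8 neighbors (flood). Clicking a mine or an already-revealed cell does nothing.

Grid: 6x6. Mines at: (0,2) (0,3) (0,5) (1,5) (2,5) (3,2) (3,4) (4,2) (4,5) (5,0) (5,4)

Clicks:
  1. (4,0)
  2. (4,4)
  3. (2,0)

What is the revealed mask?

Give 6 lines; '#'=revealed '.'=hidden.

Answer: ##....
##....
##....
##....
##..#.
......

Derivation:
Click 1 (4,0) count=1: revealed 1 new [(4,0)] -> total=1
Click 2 (4,4) count=3: revealed 1 new [(4,4)] -> total=2
Click 3 (2,0) count=0: revealed 9 new [(0,0) (0,1) (1,0) (1,1) (2,0) (2,1) (3,0) (3,1) (4,1)] -> total=11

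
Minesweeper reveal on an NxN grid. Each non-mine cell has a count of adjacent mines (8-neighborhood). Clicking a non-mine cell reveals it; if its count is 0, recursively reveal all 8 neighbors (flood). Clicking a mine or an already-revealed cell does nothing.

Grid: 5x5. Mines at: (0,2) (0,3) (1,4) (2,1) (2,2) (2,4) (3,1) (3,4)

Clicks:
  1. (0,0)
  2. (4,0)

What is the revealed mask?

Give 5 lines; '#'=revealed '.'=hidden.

Answer: ##...
##...
.....
.....
#....

Derivation:
Click 1 (0,0) count=0: revealed 4 new [(0,0) (0,1) (1,0) (1,1)] -> total=4
Click 2 (4,0) count=1: revealed 1 new [(4,0)] -> total=5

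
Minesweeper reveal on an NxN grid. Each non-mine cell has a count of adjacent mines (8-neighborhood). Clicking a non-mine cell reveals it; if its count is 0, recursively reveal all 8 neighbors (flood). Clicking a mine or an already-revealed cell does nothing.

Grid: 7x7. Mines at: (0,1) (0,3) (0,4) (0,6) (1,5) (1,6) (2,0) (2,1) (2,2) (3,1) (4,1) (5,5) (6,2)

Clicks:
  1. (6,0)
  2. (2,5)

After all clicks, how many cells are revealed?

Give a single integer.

Answer: 5

Derivation:
Click 1 (6,0) count=0: revealed 4 new [(5,0) (5,1) (6,0) (6,1)] -> total=4
Click 2 (2,5) count=2: revealed 1 new [(2,5)] -> total=5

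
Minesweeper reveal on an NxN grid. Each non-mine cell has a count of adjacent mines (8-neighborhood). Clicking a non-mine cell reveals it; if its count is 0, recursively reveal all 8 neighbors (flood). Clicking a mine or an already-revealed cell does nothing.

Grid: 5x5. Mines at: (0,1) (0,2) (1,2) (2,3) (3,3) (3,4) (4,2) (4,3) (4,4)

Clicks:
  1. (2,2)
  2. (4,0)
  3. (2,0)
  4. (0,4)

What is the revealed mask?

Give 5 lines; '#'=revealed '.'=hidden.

Click 1 (2,2) count=3: revealed 1 new [(2,2)] -> total=1
Click 2 (4,0) count=0: revealed 8 new [(1,0) (1,1) (2,0) (2,1) (3,0) (3,1) (4,0) (4,1)] -> total=9
Click 3 (2,0) count=0: revealed 0 new [(none)] -> total=9
Click 4 (0,4) count=0: revealed 4 new [(0,3) (0,4) (1,3) (1,4)] -> total=13

Answer: ...##
##.##
###..
##...
##...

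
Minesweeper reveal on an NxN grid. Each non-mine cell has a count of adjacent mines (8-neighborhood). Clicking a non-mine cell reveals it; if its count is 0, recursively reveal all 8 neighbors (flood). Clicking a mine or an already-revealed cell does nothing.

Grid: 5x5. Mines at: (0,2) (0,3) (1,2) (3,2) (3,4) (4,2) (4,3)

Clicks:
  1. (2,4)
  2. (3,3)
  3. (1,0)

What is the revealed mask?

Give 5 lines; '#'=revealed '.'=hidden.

Click 1 (2,4) count=1: revealed 1 new [(2,4)] -> total=1
Click 2 (3,3) count=4: revealed 1 new [(3,3)] -> total=2
Click 3 (1,0) count=0: revealed 10 new [(0,0) (0,1) (1,0) (1,1) (2,0) (2,1) (3,0) (3,1) (4,0) (4,1)] -> total=12

Answer: ##...
##...
##..#
##.#.
##...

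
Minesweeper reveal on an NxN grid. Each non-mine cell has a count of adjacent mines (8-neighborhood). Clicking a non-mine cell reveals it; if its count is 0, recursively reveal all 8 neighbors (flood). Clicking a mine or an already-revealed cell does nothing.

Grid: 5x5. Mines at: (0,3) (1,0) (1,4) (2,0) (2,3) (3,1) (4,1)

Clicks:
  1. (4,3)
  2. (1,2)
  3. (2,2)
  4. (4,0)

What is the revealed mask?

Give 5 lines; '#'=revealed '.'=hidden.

Answer: .....
..#..
..#..
..###
#.###

Derivation:
Click 1 (4,3) count=0: revealed 6 new [(3,2) (3,3) (3,4) (4,2) (4,3) (4,4)] -> total=6
Click 2 (1,2) count=2: revealed 1 new [(1,2)] -> total=7
Click 3 (2,2) count=2: revealed 1 new [(2,2)] -> total=8
Click 4 (4,0) count=2: revealed 1 new [(4,0)] -> total=9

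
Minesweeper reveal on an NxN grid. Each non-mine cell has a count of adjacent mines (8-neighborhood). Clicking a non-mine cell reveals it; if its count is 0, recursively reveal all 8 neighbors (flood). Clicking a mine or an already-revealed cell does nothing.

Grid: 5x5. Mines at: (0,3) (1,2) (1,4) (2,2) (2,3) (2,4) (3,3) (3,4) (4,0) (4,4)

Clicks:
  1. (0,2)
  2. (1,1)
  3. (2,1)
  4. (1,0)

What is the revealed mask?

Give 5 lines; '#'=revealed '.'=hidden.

Click 1 (0,2) count=2: revealed 1 new [(0,2)] -> total=1
Click 2 (1,1) count=2: revealed 1 new [(1,1)] -> total=2
Click 3 (2,1) count=2: revealed 1 new [(2,1)] -> total=3
Click 4 (1,0) count=0: revealed 6 new [(0,0) (0,1) (1,0) (2,0) (3,0) (3,1)] -> total=9

Answer: ###..
##...
##...
##...
.....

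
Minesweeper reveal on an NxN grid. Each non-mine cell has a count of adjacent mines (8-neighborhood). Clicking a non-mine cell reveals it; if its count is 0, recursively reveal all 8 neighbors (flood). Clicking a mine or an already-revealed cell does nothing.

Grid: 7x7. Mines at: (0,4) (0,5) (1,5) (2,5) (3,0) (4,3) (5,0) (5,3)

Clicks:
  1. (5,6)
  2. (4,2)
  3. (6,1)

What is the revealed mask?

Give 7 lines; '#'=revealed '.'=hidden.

Click 1 (5,6) count=0: revealed 12 new [(3,4) (3,5) (3,6) (4,4) (4,5) (4,6) (5,4) (5,5) (5,6) (6,4) (6,5) (6,6)] -> total=12
Click 2 (4,2) count=2: revealed 1 new [(4,2)] -> total=13
Click 3 (6,1) count=1: revealed 1 new [(6,1)] -> total=14

Answer: .......
.......
.......
....###
..#.###
....###
.#..###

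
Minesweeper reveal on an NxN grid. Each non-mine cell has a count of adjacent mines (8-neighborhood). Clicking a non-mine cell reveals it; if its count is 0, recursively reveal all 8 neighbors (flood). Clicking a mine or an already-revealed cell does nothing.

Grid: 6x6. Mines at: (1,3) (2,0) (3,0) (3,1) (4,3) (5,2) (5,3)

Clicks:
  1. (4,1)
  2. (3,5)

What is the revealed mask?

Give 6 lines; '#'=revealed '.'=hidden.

Click 1 (4,1) count=3: revealed 1 new [(4,1)] -> total=1
Click 2 (3,5) count=0: revealed 12 new [(0,4) (0,5) (1,4) (1,5) (2,4) (2,5) (3,4) (3,5) (4,4) (4,5) (5,4) (5,5)] -> total=13

Answer: ....##
....##
....##
....##
.#..##
....##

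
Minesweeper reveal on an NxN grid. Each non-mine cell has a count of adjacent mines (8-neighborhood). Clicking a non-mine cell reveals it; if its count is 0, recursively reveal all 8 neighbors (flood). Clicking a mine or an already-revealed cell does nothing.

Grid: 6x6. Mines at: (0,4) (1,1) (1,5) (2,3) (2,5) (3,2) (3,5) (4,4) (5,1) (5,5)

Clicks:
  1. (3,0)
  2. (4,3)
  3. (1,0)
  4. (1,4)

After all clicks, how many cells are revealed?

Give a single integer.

Click 1 (3,0) count=0: revealed 6 new [(2,0) (2,1) (3,0) (3,1) (4,0) (4,1)] -> total=6
Click 2 (4,3) count=2: revealed 1 new [(4,3)] -> total=7
Click 3 (1,0) count=1: revealed 1 new [(1,0)] -> total=8
Click 4 (1,4) count=4: revealed 1 new [(1,4)] -> total=9

Answer: 9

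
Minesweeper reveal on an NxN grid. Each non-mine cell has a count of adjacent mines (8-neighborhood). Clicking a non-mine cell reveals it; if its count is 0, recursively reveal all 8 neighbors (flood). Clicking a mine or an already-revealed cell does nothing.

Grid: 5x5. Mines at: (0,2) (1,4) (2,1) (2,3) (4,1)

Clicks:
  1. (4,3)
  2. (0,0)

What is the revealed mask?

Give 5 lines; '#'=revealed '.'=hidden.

Answer: ##...
##...
.....
..###
..###

Derivation:
Click 1 (4,3) count=0: revealed 6 new [(3,2) (3,3) (3,4) (4,2) (4,3) (4,4)] -> total=6
Click 2 (0,0) count=0: revealed 4 new [(0,0) (0,1) (1,0) (1,1)] -> total=10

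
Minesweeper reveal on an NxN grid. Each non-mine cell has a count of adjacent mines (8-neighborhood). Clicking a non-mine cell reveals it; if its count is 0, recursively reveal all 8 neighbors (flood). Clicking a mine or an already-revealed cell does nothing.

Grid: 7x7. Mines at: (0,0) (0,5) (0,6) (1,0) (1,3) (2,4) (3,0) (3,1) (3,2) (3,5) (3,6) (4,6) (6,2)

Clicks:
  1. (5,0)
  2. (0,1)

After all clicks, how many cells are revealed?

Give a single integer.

Answer: 7

Derivation:
Click 1 (5,0) count=0: revealed 6 new [(4,0) (4,1) (5,0) (5,1) (6,0) (6,1)] -> total=6
Click 2 (0,1) count=2: revealed 1 new [(0,1)] -> total=7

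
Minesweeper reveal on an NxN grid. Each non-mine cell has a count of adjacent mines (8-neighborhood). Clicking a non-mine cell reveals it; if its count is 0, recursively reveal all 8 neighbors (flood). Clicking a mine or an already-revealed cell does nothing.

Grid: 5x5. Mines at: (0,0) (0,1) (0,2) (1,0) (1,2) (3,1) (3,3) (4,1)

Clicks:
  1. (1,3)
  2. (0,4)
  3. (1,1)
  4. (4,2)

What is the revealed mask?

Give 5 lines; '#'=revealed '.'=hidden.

Click 1 (1,3) count=2: revealed 1 new [(1,3)] -> total=1
Click 2 (0,4) count=0: revealed 5 new [(0,3) (0,4) (1,4) (2,3) (2,4)] -> total=6
Click 3 (1,1) count=5: revealed 1 new [(1,1)] -> total=7
Click 4 (4,2) count=3: revealed 1 new [(4,2)] -> total=8

Answer: ...##
.#.##
...##
.....
..#..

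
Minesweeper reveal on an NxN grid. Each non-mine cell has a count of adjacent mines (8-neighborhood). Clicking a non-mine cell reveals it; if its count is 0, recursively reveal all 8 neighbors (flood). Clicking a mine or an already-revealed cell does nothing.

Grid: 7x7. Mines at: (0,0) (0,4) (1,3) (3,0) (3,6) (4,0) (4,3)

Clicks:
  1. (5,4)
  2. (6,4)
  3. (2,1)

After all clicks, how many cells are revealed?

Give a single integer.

Answer: 18

Derivation:
Click 1 (5,4) count=1: revealed 1 new [(5,4)] -> total=1
Click 2 (6,4) count=0: revealed 16 new [(4,4) (4,5) (4,6) (5,0) (5,1) (5,2) (5,3) (5,5) (5,6) (6,0) (6,1) (6,2) (6,3) (6,4) (6,5) (6,6)] -> total=17
Click 3 (2,1) count=1: revealed 1 new [(2,1)] -> total=18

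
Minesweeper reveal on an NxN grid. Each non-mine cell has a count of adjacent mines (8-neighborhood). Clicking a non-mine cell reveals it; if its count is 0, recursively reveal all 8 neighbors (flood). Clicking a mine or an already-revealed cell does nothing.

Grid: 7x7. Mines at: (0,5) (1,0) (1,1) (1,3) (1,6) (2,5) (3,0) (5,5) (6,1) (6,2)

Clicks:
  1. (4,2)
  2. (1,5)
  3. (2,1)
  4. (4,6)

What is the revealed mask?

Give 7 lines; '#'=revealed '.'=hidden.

Answer: .......
.....#.
.####..
.####..
.####.#
.####..
.......

Derivation:
Click 1 (4,2) count=0: revealed 16 new [(2,1) (2,2) (2,3) (2,4) (3,1) (3,2) (3,3) (3,4) (4,1) (4,2) (4,3) (4,4) (5,1) (5,2) (5,3) (5,4)] -> total=16
Click 2 (1,5) count=3: revealed 1 new [(1,5)] -> total=17
Click 3 (2,1) count=3: revealed 0 new [(none)] -> total=17
Click 4 (4,6) count=1: revealed 1 new [(4,6)] -> total=18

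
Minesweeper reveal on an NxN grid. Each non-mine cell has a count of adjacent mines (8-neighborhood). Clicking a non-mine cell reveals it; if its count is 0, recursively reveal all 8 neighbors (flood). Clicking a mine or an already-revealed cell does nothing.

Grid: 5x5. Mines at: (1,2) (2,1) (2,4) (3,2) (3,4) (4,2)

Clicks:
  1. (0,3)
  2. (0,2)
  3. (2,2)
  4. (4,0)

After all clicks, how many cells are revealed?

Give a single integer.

Answer: 7

Derivation:
Click 1 (0,3) count=1: revealed 1 new [(0,3)] -> total=1
Click 2 (0,2) count=1: revealed 1 new [(0,2)] -> total=2
Click 3 (2,2) count=3: revealed 1 new [(2,2)] -> total=3
Click 4 (4,0) count=0: revealed 4 new [(3,0) (3,1) (4,0) (4,1)] -> total=7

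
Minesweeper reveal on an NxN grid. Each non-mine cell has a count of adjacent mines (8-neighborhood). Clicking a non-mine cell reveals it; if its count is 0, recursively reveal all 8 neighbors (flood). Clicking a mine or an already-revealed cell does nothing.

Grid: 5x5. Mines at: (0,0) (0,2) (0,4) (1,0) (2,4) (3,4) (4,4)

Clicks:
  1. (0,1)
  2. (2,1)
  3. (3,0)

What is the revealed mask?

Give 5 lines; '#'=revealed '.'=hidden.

Click 1 (0,1) count=3: revealed 1 new [(0,1)] -> total=1
Click 2 (2,1) count=1: revealed 1 new [(2,1)] -> total=2
Click 3 (3,0) count=0: revealed 14 new [(1,1) (1,2) (1,3) (2,0) (2,2) (2,3) (3,0) (3,1) (3,2) (3,3) (4,0) (4,1) (4,2) (4,3)] -> total=16

Answer: .#...
.###.
####.
####.
####.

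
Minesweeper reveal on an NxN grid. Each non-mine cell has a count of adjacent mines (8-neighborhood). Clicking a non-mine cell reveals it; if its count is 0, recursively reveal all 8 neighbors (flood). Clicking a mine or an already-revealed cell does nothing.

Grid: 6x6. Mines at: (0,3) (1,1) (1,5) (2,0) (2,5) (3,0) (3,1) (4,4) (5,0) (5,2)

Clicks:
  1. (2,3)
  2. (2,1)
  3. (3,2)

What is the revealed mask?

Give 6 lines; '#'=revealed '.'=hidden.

Answer: ......
..###.
.####.
..###.
......
......

Derivation:
Click 1 (2,3) count=0: revealed 9 new [(1,2) (1,3) (1,4) (2,2) (2,3) (2,4) (3,2) (3,3) (3,4)] -> total=9
Click 2 (2,1) count=4: revealed 1 new [(2,1)] -> total=10
Click 3 (3,2) count=1: revealed 0 new [(none)] -> total=10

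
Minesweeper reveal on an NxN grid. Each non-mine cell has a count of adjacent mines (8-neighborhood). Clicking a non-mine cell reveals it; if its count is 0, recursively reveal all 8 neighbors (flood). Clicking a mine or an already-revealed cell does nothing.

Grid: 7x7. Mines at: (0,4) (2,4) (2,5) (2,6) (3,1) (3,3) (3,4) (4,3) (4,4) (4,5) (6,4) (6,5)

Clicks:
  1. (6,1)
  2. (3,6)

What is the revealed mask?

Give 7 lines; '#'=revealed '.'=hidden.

Answer: .......
.......
.......
......#
###....
####...
####...

Derivation:
Click 1 (6,1) count=0: revealed 11 new [(4,0) (4,1) (4,2) (5,0) (5,1) (5,2) (5,3) (6,0) (6,1) (6,2) (6,3)] -> total=11
Click 2 (3,6) count=3: revealed 1 new [(3,6)] -> total=12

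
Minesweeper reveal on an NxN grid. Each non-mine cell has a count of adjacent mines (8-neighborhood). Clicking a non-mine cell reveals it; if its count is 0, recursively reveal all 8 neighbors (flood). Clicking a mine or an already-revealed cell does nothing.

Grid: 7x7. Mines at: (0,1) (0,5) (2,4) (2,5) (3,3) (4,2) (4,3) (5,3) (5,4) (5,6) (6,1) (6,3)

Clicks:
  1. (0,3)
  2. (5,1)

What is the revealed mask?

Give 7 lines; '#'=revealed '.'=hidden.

Click 1 (0,3) count=0: revealed 6 new [(0,2) (0,3) (0,4) (1,2) (1,3) (1,4)] -> total=6
Click 2 (5,1) count=2: revealed 1 new [(5,1)] -> total=7

Answer: ..###..
..###..
.......
.......
.......
.#.....
.......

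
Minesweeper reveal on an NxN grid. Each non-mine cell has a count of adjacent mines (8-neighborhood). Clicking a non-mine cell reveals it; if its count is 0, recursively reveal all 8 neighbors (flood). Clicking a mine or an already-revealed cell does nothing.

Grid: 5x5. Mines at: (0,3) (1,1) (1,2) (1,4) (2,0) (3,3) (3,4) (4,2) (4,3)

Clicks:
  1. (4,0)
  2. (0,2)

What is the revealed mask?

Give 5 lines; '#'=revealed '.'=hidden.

Answer: ..#..
.....
.....
##...
##...

Derivation:
Click 1 (4,0) count=0: revealed 4 new [(3,0) (3,1) (4,0) (4,1)] -> total=4
Click 2 (0,2) count=3: revealed 1 new [(0,2)] -> total=5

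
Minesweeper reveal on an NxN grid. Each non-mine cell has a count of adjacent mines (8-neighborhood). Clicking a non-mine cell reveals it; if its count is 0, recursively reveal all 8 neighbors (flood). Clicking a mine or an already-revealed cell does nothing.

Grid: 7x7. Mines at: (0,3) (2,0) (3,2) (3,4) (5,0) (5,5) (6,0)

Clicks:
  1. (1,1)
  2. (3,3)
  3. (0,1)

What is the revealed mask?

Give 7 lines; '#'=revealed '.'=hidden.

Answer: ###....
###....
.......
...#...
.......
.......
.......

Derivation:
Click 1 (1,1) count=1: revealed 1 new [(1,1)] -> total=1
Click 2 (3,3) count=2: revealed 1 new [(3,3)] -> total=2
Click 3 (0,1) count=0: revealed 5 new [(0,0) (0,1) (0,2) (1,0) (1,2)] -> total=7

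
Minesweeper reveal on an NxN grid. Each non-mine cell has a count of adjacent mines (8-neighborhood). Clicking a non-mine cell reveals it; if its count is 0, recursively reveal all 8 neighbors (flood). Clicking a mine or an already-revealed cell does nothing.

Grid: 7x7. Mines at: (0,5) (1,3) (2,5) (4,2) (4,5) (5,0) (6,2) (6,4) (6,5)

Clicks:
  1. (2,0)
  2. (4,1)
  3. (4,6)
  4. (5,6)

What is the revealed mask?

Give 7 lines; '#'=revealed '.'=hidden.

Click 1 (2,0) count=0: revealed 14 new [(0,0) (0,1) (0,2) (1,0) (1,1) (1,2) (2,0) (2,1) (2,2) (3,0) (3,1) (3,2) (4,0) (4,1)] -> total=14
Click 2 (4,1) count=2: revealed 0 new [(none)] -> total=14
Click 3 (4,6) count=1: revealed 1 new [(4,6)] -> total=15
Click 4 (5,6) count=2: revealed 1 new [(5,6)] -> total=16

Answer: ###....
###....
###....
###....
##....#
......#
.......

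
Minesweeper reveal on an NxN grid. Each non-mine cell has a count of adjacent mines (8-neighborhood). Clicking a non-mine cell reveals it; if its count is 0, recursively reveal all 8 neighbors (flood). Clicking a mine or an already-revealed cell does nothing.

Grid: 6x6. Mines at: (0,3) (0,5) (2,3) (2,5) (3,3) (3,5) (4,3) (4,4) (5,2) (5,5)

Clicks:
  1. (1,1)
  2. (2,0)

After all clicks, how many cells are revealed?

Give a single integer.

Click 1 (1,1) count=0: revealed 17 new [(0,0) (0,1) (0,2) (1,0) (1,1) (1,2) (2,0) (2,1) (2,2) (3,0) (3,1) (3,2) (4,0) (4,1) (4,2) (5,0) (5,1)] -> total=17
Click 2 (2,0) count=0: revealed 0 new [(none)] -> total=17

Answer: 17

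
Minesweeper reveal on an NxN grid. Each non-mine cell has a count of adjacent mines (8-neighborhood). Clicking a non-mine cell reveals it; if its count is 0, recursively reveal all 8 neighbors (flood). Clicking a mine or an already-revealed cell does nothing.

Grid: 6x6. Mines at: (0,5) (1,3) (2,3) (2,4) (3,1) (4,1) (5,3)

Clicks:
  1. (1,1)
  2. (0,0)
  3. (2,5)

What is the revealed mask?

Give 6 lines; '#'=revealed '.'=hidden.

Click 1 (1,1) count=0: revealed 9 new [(0,0) (0,1) (0,2) (1,0) (1,1) (1,2) (2,0) (2,1) (2,2)] -> total=9
Click 2 (0,0) count=0: revealed 0 new [(none)] -> total=9
Click 3 (2,5) count=1: revealed 1 new [(2,5)] -> total=10

Answer: ###...
###...
###..#
......
......
......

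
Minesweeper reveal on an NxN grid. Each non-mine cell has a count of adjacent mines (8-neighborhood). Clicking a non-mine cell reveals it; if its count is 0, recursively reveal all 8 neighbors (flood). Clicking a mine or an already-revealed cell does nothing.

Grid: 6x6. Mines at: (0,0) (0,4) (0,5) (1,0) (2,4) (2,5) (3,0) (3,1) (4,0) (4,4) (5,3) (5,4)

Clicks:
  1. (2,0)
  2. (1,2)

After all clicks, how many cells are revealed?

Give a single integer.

Answer: 10

Derivation:
Click 1 (2,0) count=3: revealed 1 new [(2,0)] -> total=1
Click 2 (1,2) count=0: revealed 9 new [(0,1) (0,2) (0,3) (1,1) (1,2) (1,3) (2,1) (2,2) (2,3)] -> total=10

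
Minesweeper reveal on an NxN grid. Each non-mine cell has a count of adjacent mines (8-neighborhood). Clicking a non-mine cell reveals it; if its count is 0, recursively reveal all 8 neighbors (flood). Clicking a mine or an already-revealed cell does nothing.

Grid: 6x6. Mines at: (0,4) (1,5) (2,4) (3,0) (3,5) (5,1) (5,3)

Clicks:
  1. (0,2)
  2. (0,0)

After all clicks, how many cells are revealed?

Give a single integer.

Click 1 (0,2) count=0: revealed 18 new [(0,0) (0,1) (0,2) (0,3) (1,0) (1,1) (1,2) (1,3) (2,0) (2,1) (2,2) (2,3) (3,1) (3,2) (3,3) (4,1) (4,2) (4,3)] -> total=18
Click 2 (0,0) count=0: revealed 0 new [(none)] -> total=18

Answer: 18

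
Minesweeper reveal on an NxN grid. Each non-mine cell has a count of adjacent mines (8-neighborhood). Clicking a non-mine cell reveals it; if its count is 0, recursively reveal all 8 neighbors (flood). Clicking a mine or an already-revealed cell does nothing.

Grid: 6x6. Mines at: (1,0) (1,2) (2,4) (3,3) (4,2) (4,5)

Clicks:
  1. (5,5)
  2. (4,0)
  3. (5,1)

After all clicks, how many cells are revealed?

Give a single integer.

Click 1 (5,5) count=1: revealed 1 new [(5,5)] -> total=1
Click 2 (4,0) count=0: revealed 8 new [(2,0) (2,1) (3,0) (3,1) (4,0) (4,1) (5,0) (5,1)] -> total=9
Click 3 (5,1) count=1: revealed 0 new [(none)] -> total=9

Answer: 9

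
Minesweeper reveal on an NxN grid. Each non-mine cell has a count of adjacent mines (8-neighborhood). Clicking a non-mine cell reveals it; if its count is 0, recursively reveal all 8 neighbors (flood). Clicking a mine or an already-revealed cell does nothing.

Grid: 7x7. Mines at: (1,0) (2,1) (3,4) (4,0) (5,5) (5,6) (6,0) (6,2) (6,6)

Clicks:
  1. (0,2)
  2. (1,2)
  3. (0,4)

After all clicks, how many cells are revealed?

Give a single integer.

Answer: 21

Derivation:
Click 1 (0,2) count=0: revealed 21 new [(0,1) (0,2) (0,3) (0,4) (0,5) (0,6) (1,1) (1,2) (1,3) (1,4) (1,5) (1,6) (2,2) (2,3) (2,4) (2,5) (2,6) (3,5) (3,6) (4,5) (4,6)] -> total=21
Click 2 (1,2) count=1: revealed 0 new [(none)] -> total=21
Click 3 (0,4) count=0: revealed 0 new [(none)] -> total=21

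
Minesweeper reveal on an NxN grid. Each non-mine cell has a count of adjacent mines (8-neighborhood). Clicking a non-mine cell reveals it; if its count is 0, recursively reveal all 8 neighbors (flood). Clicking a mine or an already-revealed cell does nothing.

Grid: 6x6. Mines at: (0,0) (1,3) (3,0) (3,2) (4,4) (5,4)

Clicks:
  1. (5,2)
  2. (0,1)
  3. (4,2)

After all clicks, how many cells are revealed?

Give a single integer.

Answer: 9

Derivation:
Click 1 (5,2) count=0: revealed 8 new [(4,0) (4,1) (4,2) (4,3) (5,0) (5,1) (5,2) (5,3)] -> total=8
Click 2 (0,1) count=1: revealed 1 new [(0,1)] -> total=9
Click 3 (4,2) count=1: revealed 0 new [(none)] -> total=9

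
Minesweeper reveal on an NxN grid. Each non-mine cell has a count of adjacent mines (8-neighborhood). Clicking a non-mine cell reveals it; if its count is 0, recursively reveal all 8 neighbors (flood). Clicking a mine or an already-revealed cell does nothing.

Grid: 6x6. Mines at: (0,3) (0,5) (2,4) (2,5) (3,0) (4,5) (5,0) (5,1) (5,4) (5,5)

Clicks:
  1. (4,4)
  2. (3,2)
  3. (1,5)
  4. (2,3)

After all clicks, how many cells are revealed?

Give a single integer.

Click 1 (4,4) count=3: revealed 1 new [(4,4)] -> total=1
Click 2 (3,2) count=0: revealed 17 new [(0,0) (0,1) (0,2) (1,0) (1,1) (1,2) (1,3) (2,0) (2,1) (2,2) (2,3) (3,1) (3,2) (3,3) (4,1) (4,2) (4,3)] -> total=18
Click 3 (1,5) count=3: revealed 1 new [(1,5)] -> total=19
Click 4 (2,3) count=1: revealed 0 new [(none)] -> total=19

Answer: 19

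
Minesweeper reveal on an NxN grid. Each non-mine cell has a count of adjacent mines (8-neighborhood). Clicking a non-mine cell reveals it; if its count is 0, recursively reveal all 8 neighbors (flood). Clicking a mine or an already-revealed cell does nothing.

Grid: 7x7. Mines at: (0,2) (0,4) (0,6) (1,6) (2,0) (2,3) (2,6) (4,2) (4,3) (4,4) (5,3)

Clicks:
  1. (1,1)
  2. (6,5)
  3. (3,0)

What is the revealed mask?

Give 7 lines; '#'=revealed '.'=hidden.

Click 1 (1,1) count=2: revealed 1 new [(1,1)] -> total=1
Click 2 (6,5) count=0: revealed 10 new [(3,5) (3,6) (4,5) (4,6) (5,4) (5,5) (5,6) (6,4) (6,5) (6,6)] -> total=11
Click 3 (3,0) count=1: revealed 1 new [(3,0)] -> total=12

Answer: .......
.#.....
.......
#....##
.....##
....###
....###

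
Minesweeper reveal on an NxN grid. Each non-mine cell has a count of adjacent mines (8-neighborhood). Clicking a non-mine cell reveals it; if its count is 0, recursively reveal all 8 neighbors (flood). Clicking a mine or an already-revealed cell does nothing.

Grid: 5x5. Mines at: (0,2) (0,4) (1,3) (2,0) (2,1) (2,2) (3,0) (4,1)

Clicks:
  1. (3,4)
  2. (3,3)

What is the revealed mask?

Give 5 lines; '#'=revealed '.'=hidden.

Answer: .....
.....
...##
..###
..###

Derivation:
Click 1 (3,4) count=0: revealed 8 new [(2,3) (2,4) (3,2) (3,3) (3,4) (4,2) (4,3) (4,4)] -> total=8
Click 2 (3,3) count=1: revealed 0 new [(none)] -> total=8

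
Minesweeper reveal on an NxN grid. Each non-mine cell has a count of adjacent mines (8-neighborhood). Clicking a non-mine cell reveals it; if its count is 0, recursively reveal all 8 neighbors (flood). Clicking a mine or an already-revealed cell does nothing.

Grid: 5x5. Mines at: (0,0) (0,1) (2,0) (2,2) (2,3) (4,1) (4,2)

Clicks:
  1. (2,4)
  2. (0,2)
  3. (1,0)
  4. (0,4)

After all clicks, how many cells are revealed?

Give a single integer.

Answer: 8

Derivation:
Click 1 (2,4) count=1: revealed 1 new [(2,4)] -> total=1
Click 2 (0,2) count=1: revealed 1 new [(0,2)] -> total=2
Click 3 (1,0) count=3: revealed 1 new [(1,0)] -> total=3
Click 4 (0,4) count=0: revealed 5 new [(0,3) (0,4) (1,2) (1,3) (1,4)] -> total=8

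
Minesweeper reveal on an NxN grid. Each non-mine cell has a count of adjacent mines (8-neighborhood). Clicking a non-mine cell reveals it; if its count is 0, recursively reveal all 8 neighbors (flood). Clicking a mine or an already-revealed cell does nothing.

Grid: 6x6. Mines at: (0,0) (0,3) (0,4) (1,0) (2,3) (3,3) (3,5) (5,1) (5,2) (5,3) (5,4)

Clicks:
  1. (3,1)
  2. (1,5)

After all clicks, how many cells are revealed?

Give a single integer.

Click 1 (3,1) count=0: revealed 9 new [(2,0) (2,1) (2,2) (3,0) (3,1) (3,2) (4,0) (4,1) (4,2)] -> total=9
Click 2 (1,5) count=1: revealed 1 new [(1,5)] -> total=10

Answer: 10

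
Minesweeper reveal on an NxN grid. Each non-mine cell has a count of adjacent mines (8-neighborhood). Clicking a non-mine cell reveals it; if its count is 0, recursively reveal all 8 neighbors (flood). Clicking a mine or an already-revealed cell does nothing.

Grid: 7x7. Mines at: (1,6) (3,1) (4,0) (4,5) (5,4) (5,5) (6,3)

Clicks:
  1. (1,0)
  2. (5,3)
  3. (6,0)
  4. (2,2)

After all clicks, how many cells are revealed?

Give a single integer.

Click 1 (1,0) count=0: revealed 25 new [(0,0) (0,1) (0,2) (0,3) (0,4) (0,5) (1,0) (1,1) (1,2) (1,3) (1,4) (1,5) (2,0) (2,1) (2,2) (2,3) (2,4) (2,5) (3,2) (3,3) (3,4) (3,5) (4,2) (4,3) (4,4)] -> total=25
Click 2 (5,3) count=2: revealed 1 new [(5,3)] -> total=26
Click 3 (6,0) count=0: revealed 6 new [(5,0) (5,1) (5,2) (6,0) (6,1) (6,2)] -> total=32
Click 4 (2,2) count=1: revealed 0 new [(none)] -> total=32

Answer: 32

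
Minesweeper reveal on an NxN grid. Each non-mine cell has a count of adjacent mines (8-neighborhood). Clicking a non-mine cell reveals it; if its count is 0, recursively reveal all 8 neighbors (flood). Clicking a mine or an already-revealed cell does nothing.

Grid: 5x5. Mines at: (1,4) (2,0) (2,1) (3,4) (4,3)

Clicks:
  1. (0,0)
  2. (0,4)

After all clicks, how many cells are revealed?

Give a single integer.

Click 1 (0,0) count=0: revealed 8 new [(0,0) (0,1) (0,2) (0,3) (1,0) (1,1) (1,2) (1,3)] -> total=8
Click 2 (0,4) count=1: revealed 1 new [(0,4)] -> total=9

Answer: 9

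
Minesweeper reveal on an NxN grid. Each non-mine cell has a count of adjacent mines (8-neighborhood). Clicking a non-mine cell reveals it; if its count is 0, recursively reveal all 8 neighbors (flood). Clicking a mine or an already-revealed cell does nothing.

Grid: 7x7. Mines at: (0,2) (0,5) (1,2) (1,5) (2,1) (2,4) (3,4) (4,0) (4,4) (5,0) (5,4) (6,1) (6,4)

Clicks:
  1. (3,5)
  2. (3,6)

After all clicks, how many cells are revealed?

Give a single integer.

Answer: 10

Derivation:
Click 1 (3,5) count=3: revealed 1 new [(3,5)] -> total=1
Click 2 (3,6) count=0: revealed 9 new [(2,5) (2,6) (3,6) (4,5) (4,6) (5,5) (5,6) (6,5) (6,6)] -> total=10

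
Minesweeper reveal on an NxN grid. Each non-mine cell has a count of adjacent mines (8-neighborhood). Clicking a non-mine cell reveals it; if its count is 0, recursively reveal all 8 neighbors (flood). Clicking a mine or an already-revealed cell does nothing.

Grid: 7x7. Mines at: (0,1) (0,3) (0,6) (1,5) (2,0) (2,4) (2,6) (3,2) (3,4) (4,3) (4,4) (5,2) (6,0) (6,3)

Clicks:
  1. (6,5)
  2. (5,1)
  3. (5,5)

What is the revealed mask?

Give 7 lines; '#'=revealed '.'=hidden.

Click 1 (6,5) count=0: revealed 10 new [(3,5) (3,6) (4,5) (4,6) (5,4) (5,5) (5,6) (6,4) (6,5) (6,6)] -> total=10
Click 2 (5,1) count=2: revealed 1 new [(5,1)] -> total=11
Click 3 (5,5) count=1: revealed 0 new [(none)] -> total=11

Answer: .......
.......
.......
.....##
.....##
.#..###
....###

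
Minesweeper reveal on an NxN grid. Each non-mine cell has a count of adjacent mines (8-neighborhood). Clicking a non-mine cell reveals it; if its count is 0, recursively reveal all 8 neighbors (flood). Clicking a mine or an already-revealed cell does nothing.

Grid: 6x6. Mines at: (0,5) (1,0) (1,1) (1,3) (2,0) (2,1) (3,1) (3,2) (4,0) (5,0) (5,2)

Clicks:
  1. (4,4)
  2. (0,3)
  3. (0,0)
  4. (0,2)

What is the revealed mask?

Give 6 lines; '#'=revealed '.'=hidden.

Click 1 (4,4) count=0: revealed 14 new [(1,4) (1,5) (2,3) (2,4) (2,5) (3,3) (3,4) (3,5) (4,3) (4,4) (4,5) (5,3) (5,4) (5,5)] -> total=14
Click 2 (0,3) count=1: revealed 1 new [(0,3)] -> total=15
Click 3 (0,0) count=2: revealed 1 new [(0,0)] -> total=16
Click 4 (0,2) count=2: revealed 1 new [(0,2)] -> total=17

Answer: #.##..
....##
...###
...###
...###
...###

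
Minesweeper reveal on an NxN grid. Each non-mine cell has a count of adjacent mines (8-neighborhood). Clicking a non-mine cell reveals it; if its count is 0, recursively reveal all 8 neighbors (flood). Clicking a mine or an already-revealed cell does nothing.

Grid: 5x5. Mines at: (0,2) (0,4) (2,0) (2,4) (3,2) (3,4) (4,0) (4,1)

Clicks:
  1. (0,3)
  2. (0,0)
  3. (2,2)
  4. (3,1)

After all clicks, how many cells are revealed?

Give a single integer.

Answer: 7

Derivation:
Click 1 (0,3) count=2: revealed 1 new [(0,3)] -> total=1
Click 2 (0,0) count=0: revealed 4 new [(0,0) (0,1) (1,0) (1,1)] -> total=5
Click 3 (2,2) count=1: revealed 1 new [(2,2)] -> total=6
Click 4 (3,1) count=4: revealed 1 new [(3,1)] -> total=7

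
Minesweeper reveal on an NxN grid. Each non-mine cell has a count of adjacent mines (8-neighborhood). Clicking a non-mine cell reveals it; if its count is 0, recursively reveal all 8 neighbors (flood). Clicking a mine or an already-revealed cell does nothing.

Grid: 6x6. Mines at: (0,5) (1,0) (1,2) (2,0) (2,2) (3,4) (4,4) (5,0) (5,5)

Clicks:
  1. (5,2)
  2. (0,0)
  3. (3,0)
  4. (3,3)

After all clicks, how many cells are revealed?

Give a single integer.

Answer: 11

Derivation:
Click 1 (5,2) count=0: revealed 9 new [(3,1) (3,2) (3,3) (4,1) (4,2) (4,3) (5,1) (5,2) (5,3)] -> total=9
Click 2 (0,0) count=1: revealed 1 new [(0,0)] -> total=10
Click 3 (3,0) count=1: revealed 1 new [(3,0)] -> total=11
Click 4 (3,3) count=3: revealed 0 new [(none)] -> total=11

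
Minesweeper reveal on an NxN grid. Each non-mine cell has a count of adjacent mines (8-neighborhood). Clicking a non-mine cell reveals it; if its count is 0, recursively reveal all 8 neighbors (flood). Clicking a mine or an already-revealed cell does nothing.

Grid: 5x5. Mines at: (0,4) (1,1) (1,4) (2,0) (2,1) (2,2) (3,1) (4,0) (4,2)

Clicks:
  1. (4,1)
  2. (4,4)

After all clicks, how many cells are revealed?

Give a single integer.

Click 1 (4,1) count=3: revealed 1 new [(4,1)] -> total=1
Click 2 (4,4) count=0: revealed 6 new [(2,3) (2,4) (3,3) (3,4) (4,3) (4,4)] -> total=7

Answer: 7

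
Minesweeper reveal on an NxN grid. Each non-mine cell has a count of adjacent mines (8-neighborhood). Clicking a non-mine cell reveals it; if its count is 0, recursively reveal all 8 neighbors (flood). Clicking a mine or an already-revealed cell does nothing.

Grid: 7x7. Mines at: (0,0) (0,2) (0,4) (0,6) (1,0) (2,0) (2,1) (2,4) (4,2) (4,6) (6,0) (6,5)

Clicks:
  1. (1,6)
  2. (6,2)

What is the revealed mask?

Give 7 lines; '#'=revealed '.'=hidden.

Click 1 (1,6) count=1: revealed 1 new [(1,6)] -> total=1
Click 2 (6,2) count=0: revealed 8 new [(5,1) (5,2) (5,3) (5,4) (6,1) (6,2) (6,3) (6,4)] -> total=9

Answer: .......
......#
.......
.......
.......
.####..
.####..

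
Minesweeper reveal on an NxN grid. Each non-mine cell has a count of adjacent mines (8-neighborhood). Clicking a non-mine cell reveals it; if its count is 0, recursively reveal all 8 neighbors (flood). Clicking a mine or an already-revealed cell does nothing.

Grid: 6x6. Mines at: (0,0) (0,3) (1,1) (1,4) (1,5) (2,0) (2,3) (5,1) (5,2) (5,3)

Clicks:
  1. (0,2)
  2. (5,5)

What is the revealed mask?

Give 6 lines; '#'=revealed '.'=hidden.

Click 1 (0,2) count=2: revealed 1 new [(0,2)] -> total=1
Click 2 (5,5) count=0: revealed 8 new [(2,4) (2,5) (3,4) (3,5) (4,4) (4,5) (5,4) (5,5)] -> total=9

Answer: ..#...
......
....##
....##
....##
....##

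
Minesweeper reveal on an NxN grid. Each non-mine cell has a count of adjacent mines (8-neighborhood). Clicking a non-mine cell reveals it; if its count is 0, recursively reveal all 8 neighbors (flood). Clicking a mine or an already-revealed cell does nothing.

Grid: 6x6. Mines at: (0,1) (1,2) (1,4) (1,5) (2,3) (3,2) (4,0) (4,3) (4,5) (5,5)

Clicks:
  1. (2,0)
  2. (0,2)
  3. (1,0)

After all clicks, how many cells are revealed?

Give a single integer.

Click 1 (2,0) count=0: revealed 6 new [(1,0) (1,1) (2,0) (2,1) (3,0) (3,1)] -> total=6
Click 2 (0,2) count=2: revealed 1 new [(0,2)] -> total=7
Click 3 (1,0) count=1: revealed 0 new [(none)] -> total=7

Answer: 7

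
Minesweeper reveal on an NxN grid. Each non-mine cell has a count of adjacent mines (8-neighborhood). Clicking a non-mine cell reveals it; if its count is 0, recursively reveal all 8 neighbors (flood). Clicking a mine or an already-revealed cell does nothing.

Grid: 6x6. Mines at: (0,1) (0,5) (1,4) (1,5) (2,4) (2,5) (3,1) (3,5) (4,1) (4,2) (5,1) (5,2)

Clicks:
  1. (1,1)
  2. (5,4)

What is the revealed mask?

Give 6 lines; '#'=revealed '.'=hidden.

Answer: ......
.#....
......
......
...###
...###

Derivation:
Click 1 (1,1) count=1: revealed 1 new [(1,1)] -> total=1
Click 2 (5,4) count=0: revealed 6 new [(4,3) (4,4) (4,5) (5,3) (5,4) (5,5)] -> total=7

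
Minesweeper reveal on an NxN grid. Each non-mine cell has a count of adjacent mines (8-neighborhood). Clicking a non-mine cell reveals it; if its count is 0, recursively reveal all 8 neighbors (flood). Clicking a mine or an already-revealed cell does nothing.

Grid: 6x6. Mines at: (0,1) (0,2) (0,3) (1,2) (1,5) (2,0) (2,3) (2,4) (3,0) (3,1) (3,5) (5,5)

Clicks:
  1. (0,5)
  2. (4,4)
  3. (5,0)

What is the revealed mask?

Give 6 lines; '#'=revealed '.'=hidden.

Answer: .....#
......
......
..###.
#####.
#####.

Derivation:
Click 1 (0,5) count=1: revealed 1 new [(0,5)] -> total=1
Click 2 (4,4) count=2: revealed 1 new [(4,4)] -> total=2
Click 3 (5,0) count=0: revealed 12 new [(3,2) (3,3) (3,4) (4,0) (4,1) (4,2) (4,3) (5,0) (5,1) (5,2) (5,3) (5,4)] -> total=14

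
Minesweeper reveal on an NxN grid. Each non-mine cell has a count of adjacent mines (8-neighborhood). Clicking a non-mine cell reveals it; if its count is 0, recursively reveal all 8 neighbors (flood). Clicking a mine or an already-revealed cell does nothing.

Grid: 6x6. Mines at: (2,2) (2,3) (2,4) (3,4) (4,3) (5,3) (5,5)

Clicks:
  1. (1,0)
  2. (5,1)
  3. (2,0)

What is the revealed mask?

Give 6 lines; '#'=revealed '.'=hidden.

Answer: ######
######
##....
###...
###...
###...

Derivation:
Click 1 (1,0) count=0: revealed 23 new [(0,0) (0,1) (0,2) (0,3) (0,4) (0,5) (1,0) (1,1) (1,2) (1,3) (1,4) (1,5) (2,0) (2,1) (3,0) (3,1) (3,2) (4,0) (4,1) (4,2) (5,0) (5,1) (5,2)] -> total=23
Click 2 (5,1) count=0: revealed 0 new [(none)] -> total=23
Click 3 (2,0) count=0: revealed 0 new [(none)] -> total=23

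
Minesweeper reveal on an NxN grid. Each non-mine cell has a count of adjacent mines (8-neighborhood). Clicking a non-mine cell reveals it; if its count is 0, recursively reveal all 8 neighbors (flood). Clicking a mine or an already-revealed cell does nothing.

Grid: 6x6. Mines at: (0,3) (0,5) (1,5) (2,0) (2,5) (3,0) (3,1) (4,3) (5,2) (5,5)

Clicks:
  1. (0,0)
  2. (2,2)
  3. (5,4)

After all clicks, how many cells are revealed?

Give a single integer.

Answer: 8

Derivation:
Click 1 (0,0) count=0: revealed 6 new [(0,0) (0,1) (0,2) (1,0) (1,1) (1,2)] -> total=6
Click 2 (2,2) count=1: revealed 1 new [(2,2)] -> total=7
Click 3 (5,4) count=2: revealed 1 new [(5,4)] -> total=8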